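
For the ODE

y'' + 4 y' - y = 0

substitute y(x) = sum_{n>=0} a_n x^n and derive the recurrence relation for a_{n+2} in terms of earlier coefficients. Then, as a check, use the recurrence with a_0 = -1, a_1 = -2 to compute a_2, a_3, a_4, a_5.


Substitute y = sum_n a_n x^n.
y''(x) has coefficient (n+2)(n+1) a_{n+2} at x^n;
4 y'(x) has coefficient 4 (n+1) a_{n+1} at x^n;
-y(x) has coefficient -1 a_n at x^n.
Matching x^n: (n+2)(n+1) a_{n+2} + 4 (n+1) a_{n+1} - 1 a_n = 0.
Thus a_{n+2} = [-4 (n+1) a_{n+1} + 1 a_n] / ((n+1)(n+2)).

Check with a_0 = -1, a_1 = -2 (apply the recurrence for n = 0, 1, 2, 3): a_0 = -1, a_1 = -2, a_2 = 7/2, a_3 = -5, a_4 = 127/24, a_5 = -269/60.

a_(n+2) = [-4 (n+1) a_(n+1) + 1 a_n] / ((n+1)(n+2)); check: a_0 = -1, a_1 = -2, a_2 = 7/2, a_3 = -5, a_4 = 127/24, a_5 = -269/60


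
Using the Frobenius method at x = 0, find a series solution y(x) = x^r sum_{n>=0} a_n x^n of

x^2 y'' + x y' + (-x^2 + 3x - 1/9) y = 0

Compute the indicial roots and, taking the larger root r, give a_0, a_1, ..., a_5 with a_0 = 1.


Write in Frobenius form y'' + (p(x)/x) y' + (q(x)/x^2) y = 0:
  p(x) = 1,  q(x) = -x^2 + 3x - 1/9.
Indicial equation: r(r-1) + (1) r + (-1/9) = 0 -> roots r_1 = 1/3, r_2 = -1/3.
Take r = r_1 = 1/3. Let y(x) = x^r sum_{n>=0} a_n x^n with a_0 = 1.
Substitute y = x^r sum a_n x^n and match x^{r+n}. The recurrence is
  D(n) a_n + 3 a_{n-1} - 1 a_{n-2} = 0,  where D(n) = (r+n)(r+n-1) + (1)(r+n) + (-1/9).
  a_n = [-3 a_{n-1} + 1 a_{n-2}] / D(n).
Since the indicial polynomial factors as (r - r_1)(r - r_2), D(n) = (r_1 + n - r_1)(r_1 + n - r_2) = n(n + 2/3).
Evaluating step by step (a_0 = 1):
  n = 1: D(1) = 1(1 + 2/3) = 5/3; numerator = -3(1) = -3; a_1 = (-3)/(5/3) = -9/5
  n = 2: D(2) = 2(2 + 2/3) = 16/3; numerator = -3(-9/5) + 1(1) = 32/5; a_2 = (32/5)/(16/3) = 6/5
  n = 3: D(3) = 3(3 + 2/3) = 11; numerator = -3(6/5) + 1(-9/5) = -27/5; a_3 = (-27/5)/(11) = -27/55
  n = 4: D(4) = 4(4 + 2/3) = 56/3; numerator = -3(-27/55) + 1(6/5) = 147/55; a_4 = (147/55)/(56/3) = 63/440
  n = 5: D(5) = 5(5 + 2/3) = 85/3; numerator = -3(63/440) + 1(-27/55) = -81/88; a_5 = (-81/88)/(85/3) = -243/7480

r = 1/3; a_0 = 1; a_1 = -9/5; a_2 = 6/5; a_3 = -27/55; a_4 = 63/440; a_5 = -243/7480


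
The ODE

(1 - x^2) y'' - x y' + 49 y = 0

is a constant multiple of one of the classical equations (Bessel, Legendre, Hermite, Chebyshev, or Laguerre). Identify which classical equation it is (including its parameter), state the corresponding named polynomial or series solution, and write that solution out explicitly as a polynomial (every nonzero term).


The equation is already in a standard form:  (1 - x^2) y'' - x y' + 49 y = 0.
This matches the Chebyshev equation (1 - x^2) y'' - x y' + n^2 y = 0 (note the -x y' term, not -2x y') with n^2 = 49, so n = 7; the polynomial solution is T_7(x).
With y = sum_k a_k x^k, matching x^k gives (k+2)(k+1) a_{k+2} = (k^2 - n^2) a_k = (k - 7)(k + 7) a_k. The right side vanishes at k = 7, so the series with the parity of 7 terminates at degree 7.
Standard normalization: leading coefficient of T_n is 2^(n-1), so a_7 = 2^6 = 64. Work downward with a_k = (k+1)(k+2) a_{k+2} / ((k - 7)(k + 7)):
  a_5 = (6)(7)(64) / ((5 - 7)(5 + 7)) = 2688/(-24) = -112
  a_3 = (4)(5)(-112) / ((3 - 7)(3 + 7)) = -2240/(-40) = 56
  a_1 = (2)(3)(56) / ((1 - 7)(1 + 7)) = 336/(-48) = -7
Hence T_7(x) = 64 x^7 - 112 x^5 + 56 x^3 - 7 x.

T_7(x); series = 64 x^7 - 112 x^5 + 56 x^3 - 7 x


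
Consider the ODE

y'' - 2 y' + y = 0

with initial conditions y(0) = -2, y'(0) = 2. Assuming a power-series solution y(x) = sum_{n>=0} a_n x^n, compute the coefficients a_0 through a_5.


Ansatz: y(x) = sum_{n>=0} a_n x^n, so y'(x) = sum_{n>=1} n a_n x^(n-1) and y''(x) = sum_{n>=2} n(n-1) a_n x^(n-2).
Substitute into P(x) y'' + Q(x) y' + R(x) y = 0 with P(x) = 1, Q(x) = -2, R(x) = 1, and match powers of x.
Initial conditions: a_0 = -2, a_1 = 2.
Setting the coefficient of each power of x to zero and solving order by order (substituting the coefficients already found):
  x^0: 2 a_2 - 2 a_1 + a_0 = 0  ->  2 a_2 = 2 a_1 - a_0 = 6  ->  a_2 = 3
  x^1: 6 a_3 - 4 a_2 + a_1 = 0  ->  6 a_3 = 4 a_2 - a_1 = 10  ->  a_3 = 5/3
  x^2: 12 a_4 - 6 a_3 + a_2 = 0  ->  12 a_4 = 6 a_3 - a_2 = 7  ->  a_4 = 7/12
  x^3: 20 a_5 - 8 a_4 + a_3 = 0  ->  20 a_5 = 8 a_4 - a_3 = 3  ->  a_5 = 3/20
Truncated series: y(x) = -2 + 2 x + 3 x^2 + (5/3) x^3 + (7/12) x^4 + (3/20) x^5 + O(x^6).

a_0 = -2; a_1 = 2; a_2 = 3; a_3 = 5/3; a_4 = 7/12; a_5 = 3/20


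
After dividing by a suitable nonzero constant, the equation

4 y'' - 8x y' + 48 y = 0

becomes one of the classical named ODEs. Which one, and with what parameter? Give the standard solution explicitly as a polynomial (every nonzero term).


All three coefficients share the factor 4; dividing through by 4 gives  y'' - 2x y' + 12 y = 0.
This matches the Hermite equation y'' - 2x y' + 2n y = 0 with 2n = 12, so n = 6; the polynomial solution is H_6(x).
With y = sum_k a_k x^k, matching x^k gives (k+2)(k+1) a_{k+2} = 2(k - n) a_k = 2(k - 6) a_k. The right side vanishes at k = 6, so the series with the parity of 6 terminates at degree 6.
Standard normalization: leading coefficient of H_n is 2^n, so a_6 = 2^6 = 64. Work downward with a_k = (k+1)(k+2) a_{k+2} / (2(k - n)):
  a_4 = (5)(6)(64) / (2(4 - 6)) = 1920/(-4) = -480
  a_2 = (3)(4)(-480) / (2(2 - 6)) = -5760/(-8) = 720
  a_0 = (1)(2)(720) / (2(0 - 6)) = 1440/(-12) = -120
Hence H_6(x) = 64 x^6 - 480 x^4 + 720 x^2 - 120.

H_6(x); series = 64 x^6 - 480 x^4 + 720 x^2 - 120


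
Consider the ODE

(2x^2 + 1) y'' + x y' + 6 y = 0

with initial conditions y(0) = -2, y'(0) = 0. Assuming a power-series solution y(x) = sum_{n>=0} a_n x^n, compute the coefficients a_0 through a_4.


Ansatz: y(x) = sum_{n>=0} a_n x^n, so y'(x) = sum_{n>=1} n a_n x^(n-1) and y''(x) = sum_{n>=2} n(n-1) a_n x^(n-2).
Substitute into P(x) y'' + Q(x) y' + R(x) y = 0 with P(x) = 2x^2 + 1, Q(x) = x, R(x) = 6, and match powers of x.
Initial conditions: a_0 = -2, a_1 = 0.
Setting the coefficient of each power of x to zero and solving order by order (substituting the coefficients already found):
  x^0: 2 a_2 + 6 a_0 = 0  ->  2 a_2 = -6 a_0 = 12  ->  a_2 = 6
  x^1: 6 a_3 + 7 a_1 = 0  ->  6 a_3 = -7 a_1 = 0  ->  a_3 = 0
  x^2: 12 a_4 + 12 a_2 = 0  ->  12 a_4 = -12 a_2 = -72  ->  a_4 = -6
Truncated series: y(x) = -2 + 6 x^2 - 6 x^4 + O(x^5).

a_0 = -2; a_1 = 0; a_2 = 6; a_3 = 0; a_4 = -6


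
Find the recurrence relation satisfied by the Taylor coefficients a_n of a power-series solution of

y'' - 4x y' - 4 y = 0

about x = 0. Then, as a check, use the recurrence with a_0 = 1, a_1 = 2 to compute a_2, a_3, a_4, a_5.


Substitute y = sum_n a_n x^n.
y''(x) has coefficient (n+2)(n+1) a_{n+2} at x^n;
-4 x y'(x) has coefficient -4 n a_n at x^n (shift);
-4 y(x) has coefficient -4 a_n at x^n.
Matching x^n: (n+2)(n+1) a_{n+2} + (-4n - 4) a_n = 0.
Thus a_{n+2} = (4n + 4) / ((n+1)(n+2)) * a_n.

Check with a_0 = 1, a_1 = 2 (apply the recurrence for n = 0, 1, 2, 3): a_0 = 1, a_1 = 2, a_2 = 2, a_3 = 8/3, a_4 = 2, a_5 = 32/15.

a_(n+2) = (4n + 4) / ((n+1)(n+2)) * a_n; check: a_0 = 1, a_1 = 2, a_2 = 2, a_3 = 8/3, a_4 = 2, a_5 = 32/15


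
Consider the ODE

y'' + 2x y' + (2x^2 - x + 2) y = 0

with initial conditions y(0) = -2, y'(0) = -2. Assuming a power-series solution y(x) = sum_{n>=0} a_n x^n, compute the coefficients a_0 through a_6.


Ansatz: y(x) = sum_{n>=0} a_n x^n, so y'(x) = sum_{n>=1} n a_n x^(n-1) and y''(x) = sum_{n>=2} n(n-1) a_n x^(n-2).
Substitute into P(x) y'' + Q(x) y' + R(x) y = 0 with P(x) = 1, Q(x) = 2x, R(x) = 2x^2 - x + 2, and match powers of x.
Initial conditions: a_0 = -2, a_1 = -2.
Setting the coefficient of each power of x to zero and solving order by order (substituting the coefficients already found):
  x^0: 2 a_2 + 2 a_0 = 0  ->  2 a_2 = -2 a_0 = 4  ->  a_2 = 2
  x^1: 6 a_3 + 4 a_1 - a_0 = 0  ->  6 a_3 = -4 a_1 + a_0 = 6  ->  a_3 = 1
  x^2: 12 a_4 + 6 a_2 - a_1 + 2 a_0 = 0  ->  12 a_4 = -6 a_2 + a_1 - 2 a_0 = -10  ->  a_4 = -5/6
  x^3: 20 a_5 + 8 a_3 - a_2 + 2 a_1 = 0  ->  20 a_5 = -8 a_3 + a_2 - 2 a_1 = -2  ->  a_5 = -1/10
  x^4: 30 a_6 + 10 a_4 - a_3 + 2 a_2 = 0  ->  30 a_6 = -10 a_4 + a_3 - 2 a_2 = 16/3  ->  a_6 = 8/45
Truncated series: y(x) = -2 - 2 x + 2 x^2 + x^3 - (5/6) x^4 - (1/10) x^5 + (8/45) x^6 + O(x^7).

a_0 = -2; a_1 = -2; a_2 = 2; a_3 = 1; a_4 = -5/6; a_5 = -1/10; a_6 = 8/45


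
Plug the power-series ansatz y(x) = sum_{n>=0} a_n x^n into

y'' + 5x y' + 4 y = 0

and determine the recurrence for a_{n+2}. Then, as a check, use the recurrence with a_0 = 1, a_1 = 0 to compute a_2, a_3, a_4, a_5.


Substitute y = sum_n a_n x^n.
y''(x) has coefficient (n+2)(n+1) a_{n+2} at x^n;
5 x y'(x) has coefficient 5 n a_n at x^n (shift);
4 y(x) has coefficient 4 a_n at x^n.
Matching x^n: (n+2)(n+1) a_{n+2} + (5n + 4) a_n = 0.
Thus a_{n+2} = (-5n - 4) / ((n+1)(n+2)) * a_n.

Check with a_0 = 1, a_1 = 0 (apply the recurrence for n = 0, 1, 2, 3): a_0 = 1, a_1 = 0, a_2 = -2, a_3 = 0, a_4 = 7/3, a_5 = 0.

a_(n+2) = (-5n - 4) / ((n+1)(n+2)) * a_n; check: a_0 = 1, a_1 = 0, a_2 = -2, a_3 = 0, a_4 = 7/3, a_5 = 0


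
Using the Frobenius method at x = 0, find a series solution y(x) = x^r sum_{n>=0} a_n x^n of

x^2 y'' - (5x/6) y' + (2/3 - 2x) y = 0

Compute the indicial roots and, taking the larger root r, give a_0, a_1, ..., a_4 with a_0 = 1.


Write in Frobenius form y'' + (p(x)/x) y' + (q(x)/x^2) y = 0:
  p(x) = -5/6,  q(x) = 2/3 - 2x.
Indicial equation: r(r-1) + (-5/6) r + (2/3) = 0 -> roots r_1 = 4/3, r_2 = 1/2.
Take r = r_1 = 4/3. Let y(x) = x^r sum_{n>=0} a_n x^n with a_0 = 1.
Substitute y = x^r sum a_n x^n and match x^{r+n}. The recurrence is
  D(n) a_n - 2 a_{n-1} = 0,  where D(n) = (r+n)(r+n-1) + (-5/6)(r+n) + (2/3).
  a_n = 2 / D(n) * a_{n-1}.
Since the indicial polynomial factors as (r - r_1)(r - r_2), D(n) = (r_1 + n - r_1)(r_1 + n - r_2) = n(n + 5/6).
Evaluating step by step (a_0 = 1):
  n = 1: D(1) = 1(1 + 5/6) = 11/6; numerator = 2(1) = 2; a_1 = (2)/(11/6) = 12/11
  n = 2: D(2) = 2(2 + 5/6) = 17/3; numerator = 2(12/11) = 24/11; a_2 = (24/11)/(17/3) = 72/187
  n = 3: D(3) = 3(3 + 5/6) = 23/2; numerator = 2(72/187) = 144/187; a_3 = (144/187)/(23/2) = 288/4301
  n = 4: D(4) = 4(4 + 5/6) = 58/3; numerator = 2(288/4301) = 576/4301; a_4 = (576/4301)/(58/3) = 864/124729

r = 4/3; a_0 = 1; a_1 = 12/11; a_2 = 72/187; a_3 = 288/4301; a_4 = 864/124729


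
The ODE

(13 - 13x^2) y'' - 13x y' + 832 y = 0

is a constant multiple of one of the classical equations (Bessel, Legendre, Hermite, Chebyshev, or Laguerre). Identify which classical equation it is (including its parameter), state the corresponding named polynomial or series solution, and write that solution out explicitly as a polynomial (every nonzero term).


All three coefficients share the factor 13; dividing through by 13 gives  (1 - x^2) y'' - x y' + 64 y = 0.
This matches the Chebyshev equation (1 - x^2) y'' - x y' + n^2 y = 0 (note the -x y' term, not -2x y') with n^2 = 64, so n = 8; the polynomial solution is T_8(x).
With y = sum_k a_k x^k, matching x^k gives (k+2)(k+1) a_{k+2} = (k^2 - n^2) a_k = (k - 8)(k + 8) a_k. The right side vanishes at k = 8, so the series with the parity of 8 terminates at degree 8.
Standard normalization: leading coefficient of T_n is 2^(n-1), so a_8 = 2^7 = 128. Work downward with a_k = (k+1)(k+2) a_{k+2} / ((k - 8)(k + 8)):
  a_6 = (7)(8)(128) / ((6 - 8)(6 + 8)) = 7168/(-28) = -256
  a_4 = (5)(6)(-256) / ((4 - 8)(4 + 8)) = -7680/(-48) = 160
  a_2 = (3)(4)(160) / ((2 - 8)(2 + 8)) = 1920/(-60) = -32
  a_0 = (1)(2)(-32) / ((0 - 8)(0 + 8)) = -64/(-64) = 1
Hence T_8(x) = 128 x^8 - 256 x^6 + 160 x^4 - 32 x^2 + 1.

T_8(x); series = 128 x^8 - 256 x^6 + 160 x^4 - 32 x^2 + 1


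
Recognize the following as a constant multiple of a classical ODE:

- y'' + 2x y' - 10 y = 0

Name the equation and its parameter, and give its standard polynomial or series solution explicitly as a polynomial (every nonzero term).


All three coefficients share the factor -1; dividing through by -1 gives  y'' - 2x y' + 10 y = 0.
This matches the Hermite equation y'' - 2x y' + 2n y = 0 with 2n = 10, so n = 5; the polynomial solution is H_5(x).
With y = sum_k a_k x^k, matching x^k gives (k+2)(k+1) a_{k+2} = 2(k - n) a_k = 2(k - 5) a_k. The right side vanishes at k = 5, so the series with the parity of 5 terminates at degree 5.
Standard normalization: leading coefficient of H_n is 2^n, so a_5 = 2^5 = 32. Work downward with a_k = (k+1)(k+2) a_{k+2} / (2(k - n)):
  a_3 = (4)(5)(32) / (2(3 - 5)) = 640/(-4) = -160
  a_1 = (2)(3)(-160) / (2(1 - 5)) = -960/(-8) = 120
Hence H_5(x) = 32 x^5 - 160 x^3 + 120 x.

H_5(x); series = 32 x^5 - 160 x^3 + 120 x


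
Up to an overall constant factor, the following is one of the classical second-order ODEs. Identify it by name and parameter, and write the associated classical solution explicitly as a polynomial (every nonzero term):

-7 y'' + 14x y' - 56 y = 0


All three coefficients share the factor -7; dividing through by -7 gives  y'' - 2x y' + 8 y = 0.
This matches the Hermite equation y'' - 2x y' + 2n y = 0 with 2n = 8, so n = 4; the polynomial solution is H_4(x).
With y = sum_k a_k x^k, matching x^k gives (k+2)(k+1) a_{k+2} = 2(k - n) a_k = 2(k - 4) a_k. The right side vanishes at k = 4, so the series with the parity of 4 terminates at degree 4.
Standard normalization: leading coefficient of H_n is 2^n, so a_4 = 2^4 = 16. Work downward with a_k = (k+1)(k+2) a_{k+2} / (2(k - n)):
  a_2 = (3)(4)(16) / (2(2 - 4)) = 192/(-4) = -48
  a_0 = (1)(2)(-48) / (2(0 - 4)) = -96/(-8) = 12
Hence H_4(x) = 16 x^4 - 48 x^2 + 12.

H_4(x); series = 16 x^4 - 48 x^2 + 12


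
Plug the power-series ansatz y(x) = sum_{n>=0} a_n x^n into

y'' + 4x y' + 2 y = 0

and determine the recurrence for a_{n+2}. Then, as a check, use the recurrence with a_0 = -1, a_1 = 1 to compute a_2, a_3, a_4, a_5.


Substitute y = sum_n a_n x^n.
y''(x) has coefficient (n+2)(n+1) a_{n+2} at x^n;
4 x y'(x) has coefficient 4 n a_n at x^n (shift);
2 y(x) has coefficient 2 a_n at x^n.
Matching x^n: (n+2)(n+1) a_{n+2} + (4n + 2) a_n = 0.
Thus a_{n+2} = (-4n - 2) / ((n+1)(n+2)) * a_n.

Check with a_0 = -1, a_1 = 1 (apply the recurrence for n = 0, 1, 2, 3): a_0 = -1, a_1 = 1, a_2 = 1, a_3 = -1, a_4 = -5/6, a_5 = 7/10.

a_(n+2) = (-4n - 2) / ((n+1)(n+2)) * a_n; check: a_0 = -1, a_1 = 1, a_2 = 1, a_3 = -1, a_4 = -5/6, a_5 = 7/10


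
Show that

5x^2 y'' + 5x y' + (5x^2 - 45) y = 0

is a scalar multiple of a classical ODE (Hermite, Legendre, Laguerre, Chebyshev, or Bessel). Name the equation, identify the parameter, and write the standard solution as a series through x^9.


All three coefficients share the factor 5; dividing through by 5 gives  x^2 y'' + x y' + (x^2 - 9) y = 0.
This matches the Bessel equation x^2 y'' + x y' + (x^2 - nu^2) y = 0 with nu^2 = 9, so nu = 3; the solution bounded at x = 0 is J_3(x).
Frobenius at x = 0: indicial roots ±nu; for r = nu the recurrence k(k + 2nu) c_k = -c_{k-2} gives the standard series J_nu(x) = sum_{k>=0} (-1)^k / (k! (k+nu)!) (x/2)^(2k+nu). Evaluate the first 4 terms:
  k = 0: (-1)^0 / (0! * 3! * 2^3) x^3 = 1/(1*6*8) x^3 = (1/48) x^3
  k = 1: (-1)^1 / (1! * 4! * 2^5) x^5 = -1/(1*24*32) x^5 = (-1/768) x^5
  k = 2: (-1)^2 / (2! * 5! * 2^7) x^7 = 1/(2*120*128) x^7 = (1/30720) x^7
  k = 3: (-1)^3 / (3! * 6! * 2^9) x^9 = -1/(6*720*512) x^9 = (-1/2211840) x^9
Hence J_3(x) = -x^9/2211840 + x^7/30720 - x^5/768 + x^3/48 + ....

J_3(x); series = -x^9/2211840 + x^7/30720 - x^5/768 + x^3/48


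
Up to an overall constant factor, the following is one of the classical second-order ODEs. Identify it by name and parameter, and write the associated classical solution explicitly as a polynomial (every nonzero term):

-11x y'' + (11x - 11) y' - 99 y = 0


All three coefficients share the factor -11; dividing through by -11 gives  x y'' + (1 - x) y' + 9 y = 0.
This matches the Laguerre equation x y'' + (1 - x) y' + n y = 0 with n = 9; the polynomial solution is L_9(x).
With y = sum_k a_k x^k, matching x^k gives (k+1)k a_{k+1} + (k+1) a_{k+1} - k a_k + n a_k = 0, i.e. (k+1)^2 a_{k+1} = (k - n) a_k = (k - 9) a_k. The right side vanishes at k = 9, so the series terminates at degree 9.
Standard normalization L_n(0) = 1 gives a_0 = 1. Work upward with a_{k+1} = (k - 9) a_k / (k+1)^2:
  a_1 = (0 - 9)(1) / 1^2 = -9/1 = -9
  a_2 = (1 - 9)(-9) / 2^2 = 72/4 = 18
  a_3 = (2 - 9)(18) / 3^2 = -126/9 = -14
  a_4 = (3 - 9)(-14) / 4^2 = 84/16 = 21/4
  a_5 = (4 - 9)(21/4) / 5^2 = (-105/4)/25 = -21/20
  a_6 = (5 - 9)(-21/20) / 6^2 = (21/5)/36 = 7/60
  a_7 = (6 - 9)(7/60) / 7^2 = (-7/20)/49 = -1/140
  a_8 = (7 - 9)(-1/140) / 8^2 = (1/70)/64 = 1/4480
  a_9 = (8 - 9)(1/4480) / 9^2 = (-1/4480)/81 = -1/362880
Hence L_9(x) = -x^9/362880 + x^8/4480 - x^7/140 + 7 x^6/60 - 21 x^5/20 + 21 x^4/4 - 14 x^3 + 18 x^2 - 9 x + 1.

L_9(x); series = -x^9/362880 + x^8/4480 - x^7/140 + 7 x^6/60 - 21 x^5/20 + 21 x^4/4 - 14 x^3 + 18 x^2 - 9 x + 1


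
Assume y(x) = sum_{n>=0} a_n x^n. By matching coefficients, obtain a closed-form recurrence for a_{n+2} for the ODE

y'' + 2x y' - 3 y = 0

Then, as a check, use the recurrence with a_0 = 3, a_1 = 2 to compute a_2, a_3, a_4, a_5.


Substitute y = sum_n a_n x^n.
y''(x) has coefficient (n+2)(n+1) a_{n+2} at x^n;
2 x y'(x) has coefficient 2 n a_n at x^n (shift);
-3 y(x) has coefficient -3 a_n at x^n.
Matching x^n: (n+2)(n+1) a_{n+2} + (2n - 3) a_n = 0.
Thus a_{n+2} = (-2n + 3) / ((n+1)(n+2)) * a_n.

Check with a_0 = 3, a_1 = 2 (apply the recurrence for n = 0, 1, 2, 3): a_0 = 3, a_1 = 2, a_2 = 9/2, a_3 = 1/3, a_4 = -3/8, a_5 = -1/20.

a_(n+2) = (-2n + 3) / ((n+1)(n+2)) * a_n; check: a_0 = 3, a_1 = 2, a_2 = 9/2, a_3 = 1/3, a_4 = -3/8, a_5 = -1/20


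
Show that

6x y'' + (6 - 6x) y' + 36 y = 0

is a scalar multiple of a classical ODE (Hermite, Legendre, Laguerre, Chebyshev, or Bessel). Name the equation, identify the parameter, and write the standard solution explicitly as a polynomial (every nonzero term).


All three coefficients share the factor 6; dividing through by 6 gives  x y'' + (1 - x) y' + 6 y = 0.
This matches the Laguerre equation x y'' + (1 - x) y' + n y = 0 with n = 6; the polynomial solution is L_6(x).
With y = sum_k a_k x^k, matching x^k gives (k+1)k a_{k+1} + (k+1) a_{k+1} - k a_k + n a_k = 0, i.e. (k+1)^2 a_{k+1} = (k - n) a_k = (k - 6) a_k. The right side vanishes at k = 6, so the series terminates at degree 6.
Standard normalization L_n(0) = 1 gives a_0 = 1. Work upward with a_{k+1} = (k - 6) a_k / (k+1)^2:
  a_1 = (0 - 6)(1) / 1^2 = -6/1 = -6
  a_2 = (1 - 6)(-6) / 2^2 = 30/4 = 15/2
  a_3 = (2 - 6)(15/2) / 3^2 = -30/9 = -10/3
  a_4 = (3 - 6)(-10/3) / 4^2 = 10/16 = 5/8
  a_5 = (4 - 6)(5/8) / 5^2 = (-5/4)/25 = -1/20
  a_6 = (5 - 6)(-1/20) / 6^2 = (1/20)/36 = 1/720
Hence L_6(x) = x^6/720 - x^5/20 + 5 x^4/8 - 10 x^3/3 + 15 x^2/2 - 6 x + 1.

L_6(x); series = x^6/720 - x^5/20 + 5 x^4/8 - 10 x^3/3 + 15 x^2/2 - 6 x + 1


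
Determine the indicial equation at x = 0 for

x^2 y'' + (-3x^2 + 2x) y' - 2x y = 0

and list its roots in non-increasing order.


Divide by x^2 to reach normal form y'' + P_1(x) y' + P_2(x) y = 0 with P_1(x) = -3 + 2/x and P_2(x) = -2/x.
x = 0 is a singular point because the y'-coefficient -3 + 2/x has a pole at x = 0 and the y-coefficient -2/x has a pole at x = 0.
It is a regular singular point because x P_1(x) = p(x) = 2 - 3x and x^2 P_2(x) = q(x) = -2x are polynomials, hence analytic at x = 0.
p(0) = 2,  q(0) = 0.
Indicial equation: r(r-1) + p(0) r + q(0) = 0, i.e. r^2 + (p(0) - 1) r + q(0) = 0, i.e. r^2 + 1 r = 0.
Discriminant: (1)^2 - 4(0) = 1, so r = (-1 ± 1)/2.
Solving: r_1 = 0, r_2 = -1.

indicial: r^2 + 1 r = 0; roots r_1 = 0, r_2 = -1


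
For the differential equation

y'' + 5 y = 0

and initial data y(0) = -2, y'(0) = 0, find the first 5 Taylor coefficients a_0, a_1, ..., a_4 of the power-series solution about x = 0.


Ansatz: y(x) = sum_{n>=0} a_n x^n, so y'(x) = sum_{n>=1} n a_n x^(n-1) and y''(x) = sum_{n>=2} n(n-1) a_n x^(n-2).
Substitute into P(x) y'' + Q(x) y' + R(x) y = 0 with P(x) = 1, Q(x) = 0, R(x) = 5, and match powers of x.
Initial conditions: a_0 = -2, a_1 = 0.
Setting the coefficient of each power of x to zero and solving order by order (substituting the coefficients already found):
  x^0: 2 a_2 + 5 a_0 = 0  ->  2 a_2 = -5 a_0 = 10  ->  a_2 = 5
  x^1: 6 a_3 + 5 a_1 = 0  ->  6 a_3 = -5 a_1 = 0  ->  a_3 = 0
  x^2: 12 a_4 + 5 a_2 = 0  ->  12 a_4 = -5 a_2 = -25  ->  a_4 = -25/12
Truncated series: y(x) = -2 + 5 x^2 - (25/12) x^4 + O(x^5).

a_0 = -2; a_1 = 0; a_2 = 5; a_3 = 0; a_4 = -25/12


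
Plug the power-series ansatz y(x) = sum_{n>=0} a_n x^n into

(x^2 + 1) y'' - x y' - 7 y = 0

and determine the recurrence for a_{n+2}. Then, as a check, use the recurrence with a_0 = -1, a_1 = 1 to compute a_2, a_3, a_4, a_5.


Substitute y = sum_n a_n x^n.
(1 + 1 x^2) y'' contributes (n+2)(n+1) a_{n+2} + n(n-1) a_n at x^n.
-x y'(x) contributes -n a_n at x^n.
-7 y(x) contributes -7 a_n at x^n.
Matching x^n: (n+2)(n+1) a_{n+2} + (n(n-1) - n - 7) a_n = 0.
Thus a_{n+2} = (-n(n-1) + n + 7) / ((n+1)(n+2)) * a_n.

Check with a_0 = -1, a_1 = 1 (apply the recurrence for n = 0, 1, 2, 3): a_0 = -1, a_1 = 1, a_2 = -7/2, a_3 = 4/3, a_4 = -49/24, a_5 = 4/15.

a_(n+2) = (-n(n-1) + n + 7) / ((n+1)(n+2)) * a_n; check: a_0 = -1, a_1 = 1, a_2 = -7/2, a_3 = 4/3, a_4 = -49/24, a_5 = 4/15


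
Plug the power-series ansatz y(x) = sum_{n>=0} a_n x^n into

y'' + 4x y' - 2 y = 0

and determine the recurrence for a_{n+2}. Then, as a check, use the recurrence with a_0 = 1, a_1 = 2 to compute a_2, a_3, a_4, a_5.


Substitute y = sum_n a_n x^n.
y''(x) has coefficient (n+2)(n+1) a_{n+2} at x^n;
4 x y'(x) has coefficient 4 n a_n at x^n (shift);
-2 y(x) has coefficient -2 a_n at x^n.
Matching x^n: (n+2)(n+1) a_{n+2} + (4n - 2) a_n = 0.
Thus a_{n+2} = (-4n + 2) / ((n+1)(n+2)) * a_n.

Check with a_0 = 1, a_1 = 2 (apply the recurrence for n = 0, 1, 2, 3): a_0 = 1, a_1 = 2, a_2 = 1, a_3 = -2/3, a_4 = -1/2, a_5 = 1/3.

a_(n+2) = (-4n + 2) / ((n+1)(n+2)) * a_n; check: a_0 = 1, a_1 = 2, a_2 = 1, a_3 = -2/3, a_4 = -1/2, a_5 = 1/3


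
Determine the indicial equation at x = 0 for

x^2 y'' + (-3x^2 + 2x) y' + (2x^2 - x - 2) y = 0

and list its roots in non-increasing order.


Divide by x^2 to reach normal form y'' + P_1(x) y' + P_2(x) y = 0 with P_1(x) = -3 + 2/x and P_2(x) = 2 - 1/x - 2/x^2.
x = 0 is a singular point because the y'-coefficient -3 + 2/x has a pole at x = 0 and the y-coefficient 2 - 1/x - 2/x^2 has a pole at x = 0.
It is a regular singular point because x P_1(x) = p(x) = 2 - 3x and x^2 P_2(x) = q(x) = 2x^2 - x - 2 are polynomials, hence analytic at x = 0.
p(0) = 2,  q(0) = -2.
Indicial equation: r(r-1) + p(0) r + q(0) = 0, i.e. r^2 + (p(0) - 1) r + q(0) = 0, i.e. r^2 + 1 r - 2 = 0.
Discriminant: (1)^2 - 4(-2) = 9, so r = (-1 ± 3)/2.
Solving: r_1 = 1, r_2 = -2.

indicial: r^2 + 1 r - 2 = 0; roots r_1 = 1, r_2 = -2


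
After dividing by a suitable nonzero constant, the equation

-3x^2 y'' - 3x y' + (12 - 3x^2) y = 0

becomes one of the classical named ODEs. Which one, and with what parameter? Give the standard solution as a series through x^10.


All three coefficients share the factor -3; dividing through by -3 gives  x^2 y'' + x y' + (x^2 - 4) y = 0.
This matches the Bessel equation x^2 y'' + x y' + (x^2 - nu^2) y = 0 with nu^2 = 4, so nu = 2; the solution bounded at x = 0 is J_2(x).
Frobenius at x = 0: indicial roots ±nu; for r = nu the recurrence k(k + 2nu) c_k = -c_{k-2} gives the standard series J_nu(x) = sum_{k>=0} (-1)^k / (k! (k+nu)!) (x/2)^(2k+nu). Evaluate the first 5 terms:
  k = 0: (-1)^0 / (0! * 2! * 2^2) x^2 = 1/(1*2*4) x^2 = (1/8) x^2
  k = 1: (-1)^1 / (1! * 3! * 2^4) x^4 = -1/(1*6*16) x^4 = (-1/96) x^4
  k = 2: (-1)^2 / (2! * 4! * 2^6) x^6 = 1/(2*24*64) x^6 = (1/3072) x^6
  k = 3: (-1)^3 / (3! * 5! * 2^8) x^8 = -1/(6*120*256) x^8 = (-1/184320) x^8
  k = 4: (-1)^4 / (4! * 6! * 2^10) x^10 = 1/(24*720*1024) x^10 = (1/17694720) x^10
Hence J_2(x) = x^10/17694720 - x^8/184320 + x^6/3072 - x^4/96 + x^2/8 + ....

J_2(x); series = x^10/17694720 - x^8/184320 + x^6/3072 - x^4/96 + x^2/8


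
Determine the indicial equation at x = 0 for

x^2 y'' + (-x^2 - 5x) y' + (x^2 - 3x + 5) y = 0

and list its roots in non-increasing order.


Divide by x^2 to reach normal form y'' + P_1(x) y' + P_2(x) y = 0 with P_1(x) = -1 - 5/x and P_2(x) = 1 - 3/x + 5/x^2.
x = 0 is a singular point because the y'-coefficient -1 - 5/x has a pole at x = 0 and the y-coefficient 1 - 3/x + 5/x^2 has a pole at x = 0.
It is a regular singular point because x P_1(x) = p(x) = -x - 5 and x^2 P_2(x) = q(x) = x^2 - 3x + 5 are polynomials, hence analytic at x = 0.
p(0) = -5,  q(0) = 5.
Indicial equation: r(r-1) + p(0) r + q(0) = 0, i.e. r^2 + (p(0) - 1) r + q(0) = 0, i.e. r^2 - 6 r + 5 = 0.
Discriminant: (-6)^2 - 4(5) = 16, so r = (6 ± 4)/2.
Solving: r_1 = 5, r_2 = 1.

indicial: r^2 - 6 r + 5 = 0; roots r_1 = 5, r_2 = 1


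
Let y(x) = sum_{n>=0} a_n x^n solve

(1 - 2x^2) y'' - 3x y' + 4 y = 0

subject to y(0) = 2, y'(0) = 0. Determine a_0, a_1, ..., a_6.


Ansatz: y(x) = sum_{n>=0} a_n x^n, so y'(x) = sum_{n>=1} n a_n x^(n-1) and y''(x) = sum_{n>=2} n(n-1) a_n x^(n-2).
Substitute into P(x) y'' + Q(x) y' + R(x) y = 0 with P(x) = 1 - 2x^2, Q(x) = -3x, R(x) = 4, and match powers of x.
Initial conditions: a_0 = 2, a_1 = 0.
Setting the coefficient of each power of x to zero and solving order by order (substituting the coefficients already found):
  x^0: 2 a_2 + 4 a_0 = 0  ->  2 a_2 = -4 a_0 = -8  ->  a_2 = -4
  x^1: 6 a_3 + a_1 = 0  ->  6 a_3 = -a_1 = 0  ->  a_3 = 0
  x^2: 12 a_4 - 6 a_2 = 0  ->  12 a_4 = 6 a_2 = -24  ->  a_4 = -2
  x^3: 20 a_5 - 17 a_3 = 0  ->  20 a_5 = 17 a_3 = 0  ->  a_5 = 0
  x^4: 30 a_6 - 32 a_4 = 0  ->  30 a_6 = 32 a_4 = -64  ->  a_6 = -32/15
Truncated series: y(x) = 2 - 4 x^2 - 2 x^4 - (32/15) x^6 + O(x^7).

a_0 = 2; a_1 = 0; a_2 = -4; a_3 = 0; a_4 = -2; a_5 = 0; a_6 = -32/15


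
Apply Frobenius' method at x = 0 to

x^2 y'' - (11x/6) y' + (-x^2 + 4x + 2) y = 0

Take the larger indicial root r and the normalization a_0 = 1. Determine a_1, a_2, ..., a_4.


Write in Frobenius form y'' + (p(x)/x) y' + (q(x)/x^2) y = 0:
  p(x) = -11/6,  q(x) = -x^2 + 4x + 2.
Indicial equation: r(r-1) + (-11/6) r + (2) = 0 -> roots r_1 = 3/2, r_2 = 4/3.
Take r = r_1 = 3/2. Let y(x) = x^r sum_{n>=0} a_n x^n with a_0 = 1.
Substitute y = x^r sum a_n x^n and match x^{r+n}. The recurrence is
  D(n) a_n + 4 a_{n-1} - 1 a_{n-2} = 0,  where D(n) = (r+n)(r+n-1) + (-11/6)(r+n) + (2).
  a_n = [-4 a_{n-1} + 1 a_{n-2}] / D(n).
Since the indicial polynomial factors as (r - r_1)(r - r_2), D(n) = (r_1 + n - r_1)(r_1 + n - r_2) = n(n + 1/6).
Evaluating step by step (a_0 = 1):
  n = 1: D(1) = 1(1 + 1/6) = 7/6; numerator = -4(1) = -4; a_1 = (-4)/(7/6) = -24/7
  n = 2: D(2) = 2(2 + 1/6) = 13/3; numerator = -4(-24/7) + 1(1) = 103/7; a_2 = (103/7)/(13/3) = 309/91
  n = 3: D(3) = 3(3 + 1/6) = 19/2; numerator = -4(309/91) + 1(-24/7) = -1548/91; a_3 = (-1548/91)/(19/2) = -3096/1729
  n = 4: D(4) = 4(4 + 1/6) = 50/3; numerator = -4(-3096/1729) + 1(309/91) = 18255/1729; a_4 = (18255/1729)/(50/3) = 10953/17290

r = 3/2; a_0 = 1; a_1 = -24/7; a_2 = 309/91; a_3 = -3096/1729; a_4 = 10953/17290


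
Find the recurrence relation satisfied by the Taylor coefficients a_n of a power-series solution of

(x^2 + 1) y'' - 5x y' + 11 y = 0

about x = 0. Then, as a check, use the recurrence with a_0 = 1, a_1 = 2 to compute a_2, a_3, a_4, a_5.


Substitute y = sum_n a_n x^n.
(1 + 1 x^2) y'' contributes (n+2)(n+1) a_{n+2} + n(n-1) a_n at x^n.
-5 x y'(x) contributes -5 n a_n at x^n.
11 y(x) contributes 11 a_n at x^n.
Matching x^n: (n+2)(n+1) a_{n+2} + (n(n-1) - 5 n + 11) a_n = 0.
Thus a_{n+2} = (-n(n-1) + 5 n - 11) / ((n+1)(n+2)) * a_n.

Check with a_0 = 1, a_1 = 2 (apply the recurrence for n = 0, 1, 2, 3): a_0 = 1, a_1 = 2, a_2 = -11/2, a_3 = -2, a_4 = 11/8, a_5 = 1/5.

a_(n+2) = (-n(n-1) + 5 n - 11) / ((n+1)(n+2)) * a_n; check: a_0 = 1, a_1 = 2, a_2 = -11/2, a_3 = -2, a_4 = 11/8, a_5 = 1/5


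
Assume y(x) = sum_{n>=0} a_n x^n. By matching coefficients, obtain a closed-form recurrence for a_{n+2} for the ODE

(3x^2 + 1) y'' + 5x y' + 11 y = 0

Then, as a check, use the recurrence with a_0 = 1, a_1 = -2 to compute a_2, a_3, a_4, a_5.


Substitute y = sum_n a_n x^n.
(1 + 3 x^2) y'' contributes (n+2)(n+1) a_{n+2} + 3 n(n-1) a_n at x^n.
5 x y'(x) contributes 5 n a_n at x^n.
11 y(x) contributes 11 a_n at x^n.
Matching x^n: (n+2)(n+1) a_{n+2} + (3 n(n-1) + 5 n + 11) a_n = 0.
Thus a_{n+2} = (-3 n(n-1) - 5 n - 11) / ((n+1)(n+2)) * a_n.

Check with a_0 = 1, a_1 = -2 (apply the recurrence for n = 0, 1, 2, 3): a_0 = 1, a_1 = -2, a_2 = -11/2, a_3 = 16/3, a_4 = 99/8, a_5 = -176/15.

a_(n+2) = (-3 n(n-1) - 5 n - 11) / ((n+1)(n+2)) * a_n; check: a_0 = 1, a_1 = -2, a_2 = -11/2, a_3 = 16/3, a_4 = 99/8, a_5 = -176/15


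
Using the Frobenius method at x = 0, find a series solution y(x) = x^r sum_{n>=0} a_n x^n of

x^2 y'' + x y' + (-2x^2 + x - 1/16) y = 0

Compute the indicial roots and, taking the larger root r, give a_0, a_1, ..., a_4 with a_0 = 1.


Write in Frobenius form y'' + (p(x)/x) y' + (q(x)/x^2) y = 0:
  p(x) = 1,  q(x) = -2x^2 + x - 1/16.
Indicial equation: r(r-1) + (1) r + (-1/16) = 0 -> roots r_1 = 1/4, r_2 = -1/4.
Take r = r_1 = 1/4. Let y(x) = x^r sum_{n>=0} a_n x^n with a_0 = 1.
Substitute y = x^r sum a_n x^n and match x^{r+n}. The recurrence is
  D(n) a_n + 1 a_{n-1} - 2 a_{n-2} = 0,  where D(n) = (r+n)(r+n-1) + (1)(r+n) + (-1/16).
  a_n = [-1 a_{n-1} + 2 a_{n-2}] / D(n).
Since the indicial polynomial factors as (r - r_1)(r - r_2), D(n) = (r_1 + n - r_1)(r_1 + n - r_2) = n(n + 1/2).
Evaluating step by step (a_0 = 1):
  n = 1: D(1) = 1(1 + 1/2) = 3/2; numerator = -1(1) = -1; a_1 = (-1)/(3/2) = -2/3
  n = 2: D(2) = 2(2 + 1/2) = 5; numerator = -1(-2/3) + 2(1) = 8/3; a_2 = (8/3)/(5) = 8/15
  n = 3: D(3) = 3(3 + 1/2) = 21/2; numerator = -1(8/15) + 2(-2/3) = -28/15; a_3 = (-28/15)/(21/2) = -8/45
  n = 4: D(4) = 4(4 + 1/2) = 18; numerator = -1(-8/45) + 2(8/15) = 56/45; a_4 = (56/45)/(18) = 28/405

r = 1/4; a_0 = 1; a_1 = -2/3; a_2 = 8/15; a_3 = -8/45; a_4 = 28/405


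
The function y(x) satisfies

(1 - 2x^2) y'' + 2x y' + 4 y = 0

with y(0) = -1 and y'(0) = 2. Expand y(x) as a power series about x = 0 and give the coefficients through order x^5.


Ansatz: y(x) = sum_{n>=0} a_n x^n, so y'(x) = sum_{n>=1} n a_n x^(n-1) and y''(x) = sum_{n>=2} n(n-1) a_n x^(n-2).
Substitute into P(x) y'' + Q(x) y' + R(x) y = 0 with P(x) = 1 - 2x^2, Q(x) = 2x, R(x) = 4, and match powers of x.
Initial conditions: a_0 = -1, a_1 = 2.
Setting the coefficient of each power of x to zero and solving order by order (substituting the coefficients already found):
  x^0: 2 a_2 + 4 a_0 = 0  ->  2 a_2 = -4 a_0 = 4  ->  a_2 = 2
  x^1: 6 a_3 + 6 a_1 = 0  ->  6 a_3 = -6 a_1 = -12  ->  a_3 = -2
  x^2: 12 a_4 + 4 a_2 = 0  ->  12 a_4 = -4 a_2 = -8  ->  a_4 = -2/3
  x^3: 20 a_5 - 2 a_3 = 0  ->  20 a_5 = 2 a_3 = -4  ->  a_5 = -1/5
Truncated series: y(x) = -1 + 2 x + 2 x^2 - 2 x^3 - (2/3) x^4 - (1/5) x^5 + O(x^6).

a_0 = -1; a_1 = 2; a_2 = 2; a_3 = -2; a_4 = -2/3; a_5 = -1/5


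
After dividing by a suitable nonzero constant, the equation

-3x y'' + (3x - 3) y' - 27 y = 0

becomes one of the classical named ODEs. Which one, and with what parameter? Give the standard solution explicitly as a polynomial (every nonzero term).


All three coefficients share the factor -3; dividing through by -3 gives  x y'' + (1 - x) y' + 9 y = 0.
This matches the Laguerre equation x y'' + (1 - x) y' + n y = 0 with n = 9; the polynomial solution is L_9(x).
With y = sum_k a_k x^k, matching x^k gives (k+1)k a_{k+1} + (k+1) a_{k+1} - k a_k + n a_k = 0, i.e. (k+1)^2 a_{k+1} = (k - n) a_k = (k - 9) a_k. The right side vanishes at k = 9, so the series terminates at degree 9.
Standard normalization L_n(0) = 1 gives a_0 = 1. Work upward with a_{k+1} = (k - 9) a_k / (k+1)^2:
  a_1 = (0 - 9)(1) / 1^2 = -9/1 = -9
  a_2 = (1 - 9)(-9) / 2^2 = 72/4 = 18
  a_3 = (2 - 9)(18) / 3^2 = -126/9 = -14
  a_4 = (3 - 9)(-14) / 4^2 = 84/16 = 21/4
  a_5 = (4 - 9)(21/4) / 5^2 = (-105/4)/25 = -21/20
  a_6 = (5 - 9)(-21/20) / 6^2 = (21/5)/36 = 7/60
  a_7 = (6 - 9)(7/60) / 7^2 = (-7/20)/49 = -1/140
  a_8 = (7 - 9)(-1/140) / 8^2 = (1/70)/64 = 1/4480
  a_9 = (8 - 9)(1/4480) / 9^2 = (-1/4480)/81 = -1/362880
Hence L_9(x) = -x^9/362880 + x^8/4480 - x^7/140 + 7 x^6/60 - 21 x^5/20 + 21 x^4/4 - 14 x^3 + 18 x^2 - 9 x + 1.

L_9(x); series = -x^9/362880 + x^8/4480 - x^7/140 + 7 x^6/60 - 21 x^5/20 + 21 x^4/4 - 14 x^3 + 18 x^2 - 9 x + 1


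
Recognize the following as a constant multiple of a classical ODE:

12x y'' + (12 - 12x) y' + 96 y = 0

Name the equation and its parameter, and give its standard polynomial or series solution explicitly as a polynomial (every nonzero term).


All three coefficients share the factor 12; dividing through by 12 gives  x y'' + (1 - x) y' + 8 y = 0.
This matches the Laguerre equation x y'' + (1 - x) y' + n y = 0 with n = 8; the polynomial solution is L_8(x).
With y = sum_k a_k x^k, matching x^k gives (k+1)k a_{k+1} + (k+1) a_{k+1} - k a_k + n a_k = 0, i.e. (k+1)^2 a_{k+1} = (k - n) a_k = (k - 8) a_k. The right side vanishes at k = 8, so the series terminates at degree 8.
Standard normalization L_n(0) = 1 gives a_0 = 1. Work upward with a_{k+1} = (k - 8) a_k / (k+1)^2:
  a_1 = (0 - 8)(1) / 1^2 = -8/1 = -8
  a_2 = (1 - 8)(-8) / 2^2 = 56/4 = 14
  a_3 = (2 - 8)(14) / 3^2 = -84/9 = -28/3
  a_4 = (3 - 8)(-28/3) / 4^2 = (140/3)/16 = 35/12
  a_5 = (4 - 8)(35/12) / 5^2 = (-35/3)/25 = -7/15
  a_6 = (5 - 8)(-7/15) / 6^2 = (7/5)/36 = 7/180
  a_7 = (6 - 8)(7/180) / 7^2 = (-7/90)/49 = -1/630
  a_8 = (7 - 8)(-1/630) / 8^2 = (1/630)/64 = 1/40320
Hence L_8(x) = x^8/40320 - x^7/630 + 7 x^6/180 - 7 x^5/15 + 35 x^4/12 - 28 x^3/3 + 14 x^2 - 8 x + 1.

L_8(x); series = x^8/40320 - x^7/630 + 7 x^6/180 - 7 x^5/15 + 35 x^4/12 - 28 x^3/3 + 14 x^2 - 8 x + 1


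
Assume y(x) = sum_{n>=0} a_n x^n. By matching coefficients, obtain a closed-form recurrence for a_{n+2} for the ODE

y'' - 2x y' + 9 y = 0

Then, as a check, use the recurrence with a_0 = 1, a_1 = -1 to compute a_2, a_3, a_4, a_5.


Substitute y = sum_n a_n x^n.
y''(x) has coefficient (n+2)(n+1) a_{n+2} at x^n;
-2 x y'(x) has coefficient -2 n a_n at x^n (shift);
9 y(x) has coefficient 9 a_n at x^n.
Matching x^n: (n+2)(n+1) a_{n+2} + (-2n + 9) a_n = 0.
Thus a_{n+2} = (2n - 9) / ((n+1)(n+2)) * a_n.

Check with a_0 = 1, a_1 = -1 (apply the recurrence for n = 0, 1, 2, 3): a_0 = 1, a_1 = -1, a_2 = -9/2, a_3 = 7/6, a_4 = 15/8, a_5 = -7/40.

a_(n+2) = (2n - 9) / ((n+1)(n+2)) * a_n; check: a_0 = 1, a_1 = -1, a_2 = -9/2, a_3 = 7/6, a_4 = 15/8, a_5 = -7/40


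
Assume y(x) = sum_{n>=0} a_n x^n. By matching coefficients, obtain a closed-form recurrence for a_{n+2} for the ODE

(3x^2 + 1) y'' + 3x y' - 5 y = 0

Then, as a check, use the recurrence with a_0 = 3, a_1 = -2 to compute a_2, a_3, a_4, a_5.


Substitute y = sum_n a_n x^n.
(1 + 3 x^2) y'' contributes (n+2)(n+1) a_{n+2} + 3 n(n-1) a_n at x^n.
3 x y'(x) contributes 3 n a_n at x^n.
-5 y(x) contributes -5 a_n at x^n.
Matching x^n: (n+2)(n+1) a_{n+2} + (3 n(n-1) + 3 n - 5) a_n = 0.
Thus a_{n+2} = (-3 n(n-1) - 3 n + 5) / ((n+1)(n+2)) * a_n.

Check with a_0 = 3, a_1 = -2 (apply the recurrence for n = 0, 1, 2, 3): a_0 = 3, a_1 = -2, a_2 = 15/2, a_3 = -2/3, a_4 = -35/8, a_5 = 11/15.

a_(n+2) = (-3 n(n-1) - 3 n + 5) / ((n+1)(n+2)) * a_n; check: a_0 = 3, a_1 = -2, a_2 = 15/2, a_3 = -2/3, a_4 = -35/8, a_5 = 11/15


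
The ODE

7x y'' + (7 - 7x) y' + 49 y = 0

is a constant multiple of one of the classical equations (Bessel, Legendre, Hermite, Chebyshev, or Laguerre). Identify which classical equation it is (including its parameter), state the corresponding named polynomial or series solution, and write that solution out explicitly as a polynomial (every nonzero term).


All three coefficients share the factor 7; dividing through by 7 gives  x y'' + (1 - x) y' + 7 y = 0.
This matches the Laguerre equation x y'' + (1 - x) y' + n y = 0 with n = 7; the polynomial solution is L_7(x).
With y = sum_k a_k x^k, matching x^k gives (k+1)k a_{k+1} + (k+1) a_{k+1} - k a_k + n a_k = 0, i.e. (k+1)^2 a_{k+1} = (k - n) a_k = (k - 7) a_k. The right side vanishes at k = 7, so the series terminates at degree 7.
Standard normalization L_n(0) = 1 gives a_0 = 1. Work upward with a_{k+1} = (k - 7) a_k / (k+1)^2:
  a_1 = (0 - 7)(1) / 1^2 = -7/1 = -7
  a_2 = (1 - 7)(-7) / 2^2 = 42/4 = 21/2
  a_3 = (2 - 7)(21/2) / 3^2 = (-105/2)/9 = -35/6
  a_4 = (3 - 7)(-35/6) / 4^2 = (70/3)/16 = 35/24
  a_5 = (4 - 7)(35/24) / 5^2 = (-35/8)/25 = -7/40
  a_6 = (5 - 7)(-7/40) / 6^2 = (7/20)/36 = 7/720
  a_7 = (6 - 7)(7/720) / 7^2 = (-7/720)/49 = -1/5040
Hence L_7(x) = -x^7/5040 + 7 x^6/720 - 7 x^5/40 + 35 x^4/24 - 35 x^3/6 + 21 x^2/2 - 7 x + 1.

L_7(x); series = -x^7/5040 + 7 x^6/720 - 7 x^5/40 + 35 x^4/24 - 35 x^3/6 + 21 x^2/2 - 7 x + 1


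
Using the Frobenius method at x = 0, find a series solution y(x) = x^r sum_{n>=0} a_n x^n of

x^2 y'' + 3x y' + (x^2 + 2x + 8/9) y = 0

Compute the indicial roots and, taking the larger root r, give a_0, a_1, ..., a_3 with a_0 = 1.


Write in Frobenius form y'' + (p(x)/x) y' + (q(x)/x^2) y = 0:
  p(x) = 3,  q(x) = x^2 + 2x + 8/9.
Indicial equation: r(r-1) + (3) r + (8/9) = 0 -> roots r_1 = -2/3, r_2 = -4/3.
Take r = r_1 = -2/3. Let y(x) = x^r sum_{n>=0} a_n x^n with a_0 = 1.
Substitute y = x^r sum a_n x^n and match x^{r+n}. The recurrence is
  D(n) a_n + 2 a_{n-1} + 1 a_{n-2} = 0,  where D(n) = (r+n)(r+n-1) + (3)(r+n) + (8/9).
  a_n = [-2 a_{n-1} - 1 a_{n-2}] / D(n).
Since the indicial polynomial factors as (r - r_1)(r - r_2), D(n) = (r_1 + n - r_1)(r_1 + n - r_2) = n(n + 2/3).
Evaluating step by step (a_0 = 1):
  n = 1: D(1) = 1(1 + 2/3) = 5/3; numerator = -2(1) = -2; a_1 = (-2)/(5/3) = -6/5
  n = 2: D(2) = 2(2 + 2/3) = 16/3; numerator = -2(-6/5) - 1(1) = 7/5; a_2 = (7/5)/(16/3) = 21/80
  n = 3: D(3) = 3(3 + 2/3) = 11; numerator = -2(21/80) - 1(-6/5) = 27/40; a_3 = (27/40)/(11) = 27/440

r = -2/3; a_0 = 1; a_1 = -6/5; a_2 = 21/80; a_3 = 27/440


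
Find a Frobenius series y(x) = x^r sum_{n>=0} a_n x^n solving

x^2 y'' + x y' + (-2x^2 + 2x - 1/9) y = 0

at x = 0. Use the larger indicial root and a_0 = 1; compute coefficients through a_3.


Write in Frobenius form y'' + (p(x)/x) y' + (q(x)/x^2) y = 0:
  p(x) = 1,  q(x) = -2x^2 + 2x - 1/9.
Indicial equation: r(r-1) + (1) r + (-1/9) = 0 -> roots r_1 = 1/3, r_2 = -1/3.
Take r = r_1 = 1/3. Let y(x) = x^r sum_{n>=0} a_n x^n with a_0 = 1.
Substitute y = x^r sum a_n x^n and match x^{r+n}. The recurrence is
  D(n) a_n + 2 a_{n-1} - 2 a_{n-2} = 0,  where D(n) = (r+n)(r+n-1) + (1)(r+n) + (-1/9).
  a_n = [-2 a_{n-1} + 2 a_{n-2}] / D(n).
Since the indicial polynomial factors as (r - r_1)(r - r_2), D(n) = (r_1 + n - r_1)(r_1 + n - r_2) = n(n + 2/3).
Evaluating step by step (a_0 = 1):
  n = 1: D(1) = 1(1 + 2/3) = 5/3; numerator = -2(1) = -2; a_1 = (-2)/(5/3) = -6/5
  n = 2: D(2) = 2(2 + 2/3) = 16/3; numerator = -2(-6/5) + 2(1) = 22/5; a_2 = (22/5)/(16/3) = 33/40
  n = 3: D(3) = 3(3 + 2/3) = 11; numerator = -2(33/40) + 2(-6/5) = -81/20; a_3 = (-81/20)/(11) = -81/220

r = 1/3; a_0 = 1; a_1 = -6/5; a_2 = 33/40; a_3 = -81/220


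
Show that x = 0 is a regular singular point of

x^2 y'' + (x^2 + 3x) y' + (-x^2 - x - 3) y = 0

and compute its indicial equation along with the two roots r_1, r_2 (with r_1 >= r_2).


Divide by x^2 to reach normal form y'' + P_1(x) y' + P_2(x) y = 0 with P_1(x) = 1 + 3/x and P_2(x) = -1 - 1/x - 3/x^2.
x = 0 is a singular point because the y'-coefficient 1 + 3/x has a pole at x = 0 and the y-coefficient -1 - 1/x - 3/x^2 has a pole at x = 0.
It is a regular singular point because x P_1(x) = p(x) = x + 3 and x^2 P_2(x) = q(x) = -x^2 - x - 3 are polynomials, hence analytic at x = 0.
p(0) = 3,  q(0) = -3.
Indicial equation: r(r-1) + p(0) r + q(0) = 0, i.e. r^2 + (p(0) - 1) r + q(0) = 0, i.e. r^2 + 2 r - 3 = 0.
Discriminant: (2)^2 - 4(-3) = 16, so r = (-2 ± 4)/2.
Solving: r_1 = 1, r_2 = -3.

indicial: r^2 + 2 r - 3 = 0; roots r_1 = 1, r_2 = -3


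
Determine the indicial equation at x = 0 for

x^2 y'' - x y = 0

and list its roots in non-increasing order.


Divide by x^2 to reach normal form y'' + P_1(x) y' + P_2(x) y = 0 with P_1(x) = 0 and P_2(x) = -1/x.
x = 0 is a singular point because the y-coefficient -1/x has a pole at x = 0.
It is a regular singular point because x P_1(x) = p(x) = 0 and x^2 P_2(x) = q(x) = -x are polynomials, hence analytic at x = 0.
p(0) = 0,  q(0) = 0.
Indicial equation: r(r-1) + p(0) r + q(0) = 0, i.e. r^2 + (p(0) - 1) r + q(0) = 0, i.e. r^2 - 1 r = 0.
Discriminant: (-1)^2 - 4(0) = 1, so r = (1 ± 1)/2.
Solving: r_1 = 1, r_2 = 0.

indicial: r^2 - 1 r = 0; roots r_1 = 1, r_2 = 0
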